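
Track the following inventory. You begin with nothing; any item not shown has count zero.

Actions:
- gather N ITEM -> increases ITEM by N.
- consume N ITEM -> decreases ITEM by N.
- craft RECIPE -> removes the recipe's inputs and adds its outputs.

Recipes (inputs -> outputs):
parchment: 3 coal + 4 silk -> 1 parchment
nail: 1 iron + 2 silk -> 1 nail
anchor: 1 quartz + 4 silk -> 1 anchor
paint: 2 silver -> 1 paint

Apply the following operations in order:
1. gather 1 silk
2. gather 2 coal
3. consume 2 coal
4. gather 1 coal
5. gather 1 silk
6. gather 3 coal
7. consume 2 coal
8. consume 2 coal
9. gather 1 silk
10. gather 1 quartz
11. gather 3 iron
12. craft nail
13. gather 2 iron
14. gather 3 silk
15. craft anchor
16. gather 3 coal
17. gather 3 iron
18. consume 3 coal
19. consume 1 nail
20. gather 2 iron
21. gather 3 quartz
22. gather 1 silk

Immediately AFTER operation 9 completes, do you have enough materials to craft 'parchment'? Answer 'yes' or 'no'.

After 1 (gather 1 silk): silk=1
After 2 (gather 2 coal): coal=2 silk=1
After 3 (consume 2 coal): silk=1
After 4 (gather 1 coal): coal=1 silk=1
After 5 (gather 1 silk): coal=1 silk=2
After 6 (gather 3 coal): coal=4 silk=2
After 7 (consume 2 coal): coal=2 silk=2
After 8 (consume 2 coal): silk=2
After 9 (gather 1 silk): silk=3

Answer: no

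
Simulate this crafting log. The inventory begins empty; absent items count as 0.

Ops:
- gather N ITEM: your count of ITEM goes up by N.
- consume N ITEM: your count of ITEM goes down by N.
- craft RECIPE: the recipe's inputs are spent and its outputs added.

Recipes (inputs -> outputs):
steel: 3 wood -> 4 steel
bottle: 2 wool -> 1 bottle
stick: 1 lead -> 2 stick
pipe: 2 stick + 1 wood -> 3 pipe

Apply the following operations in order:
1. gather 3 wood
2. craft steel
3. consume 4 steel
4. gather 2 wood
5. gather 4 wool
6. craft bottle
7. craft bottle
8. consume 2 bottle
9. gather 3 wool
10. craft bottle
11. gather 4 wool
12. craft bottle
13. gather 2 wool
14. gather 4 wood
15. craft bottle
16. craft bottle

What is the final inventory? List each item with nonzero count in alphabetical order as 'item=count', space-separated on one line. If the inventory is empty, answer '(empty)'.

After 1 (gather 3 wood): wood=3
After 2 (craft steel): steel=4
After 3 (consume 4 steel): (empty)
After 4 (gather 2 wood): wood=2
After 5 (gather 4 wool): wood=2 wool=4
After 6 (craft bottle): bottle=1 wood=2 wool=2
After 7 (craft bottle): bottle=2 wood=2
After 8 (consume 2 bottle): wood=2
After 9 (gather 3 wool): wood=2 wool=3
After 10 (craft bottle): bottle=1 wood=2 wool=1
After 11 (gather 4 wool): bottle=1 wood=2 wool=5
After 12 (craft bottle): bottle=2 wood=2 wool=3
After 13 (gather 2 wool): bottle=2 wood=2 wool=5
After 14 (gather 4 wood): bottle=2 wood=6 wool=5
After 15 (craft bottle): bottle=3 wood=6 wool=3
After 16 (craft bottle): bottle=4 wood=6 wool=1

Answer: bottle=4 wood=6 wool=1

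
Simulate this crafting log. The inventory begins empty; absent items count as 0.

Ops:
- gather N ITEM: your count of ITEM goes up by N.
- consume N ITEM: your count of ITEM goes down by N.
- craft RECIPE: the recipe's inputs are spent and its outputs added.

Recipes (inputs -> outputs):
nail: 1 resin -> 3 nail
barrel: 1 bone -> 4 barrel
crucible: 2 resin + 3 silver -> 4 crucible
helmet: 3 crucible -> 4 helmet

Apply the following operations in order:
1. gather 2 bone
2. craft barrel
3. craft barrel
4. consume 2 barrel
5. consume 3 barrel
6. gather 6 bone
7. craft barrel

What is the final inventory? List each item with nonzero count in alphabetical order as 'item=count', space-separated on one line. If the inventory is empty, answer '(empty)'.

Answer: barrel=7 bone=5

Derivation:
After 1 (gather 2 bone): bone=2
After 2 (craft barrel): barrel=4 bone=1
After 3 (craft barrel): barrel=8
After 4 (consume 2 barrel): barrel=6
After 5 (consume 3 barrel): barrel=3
After 6 (gather 6 bone): barrel=3 bone=6
After 7 (craft barrel): barrel=7 bone=5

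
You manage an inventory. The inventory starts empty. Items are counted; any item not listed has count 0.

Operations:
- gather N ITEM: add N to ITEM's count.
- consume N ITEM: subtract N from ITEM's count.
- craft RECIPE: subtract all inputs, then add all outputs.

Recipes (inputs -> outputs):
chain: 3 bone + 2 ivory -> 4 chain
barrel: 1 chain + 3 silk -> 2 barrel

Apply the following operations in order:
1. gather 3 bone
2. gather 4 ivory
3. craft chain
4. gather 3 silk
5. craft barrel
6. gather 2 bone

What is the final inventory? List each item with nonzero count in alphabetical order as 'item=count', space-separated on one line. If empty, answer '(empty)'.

After 1 (gather 3 bone): bone=3
After 2 (gather 4 ivory): bone=3 ivory=4
After 3 (craft chain): chain=4 ivory=2
After 4 (gather 3 silk): chain=4 ivory=2 silk=3
After 5 (craft barrel): barrel=2 chain=3 ivory=2
After 6 (gather 2 bone): barrel=2 bone=2 chain=3 ivory=2

Answer: barrel=2 bone=2 chain=3 ivory=2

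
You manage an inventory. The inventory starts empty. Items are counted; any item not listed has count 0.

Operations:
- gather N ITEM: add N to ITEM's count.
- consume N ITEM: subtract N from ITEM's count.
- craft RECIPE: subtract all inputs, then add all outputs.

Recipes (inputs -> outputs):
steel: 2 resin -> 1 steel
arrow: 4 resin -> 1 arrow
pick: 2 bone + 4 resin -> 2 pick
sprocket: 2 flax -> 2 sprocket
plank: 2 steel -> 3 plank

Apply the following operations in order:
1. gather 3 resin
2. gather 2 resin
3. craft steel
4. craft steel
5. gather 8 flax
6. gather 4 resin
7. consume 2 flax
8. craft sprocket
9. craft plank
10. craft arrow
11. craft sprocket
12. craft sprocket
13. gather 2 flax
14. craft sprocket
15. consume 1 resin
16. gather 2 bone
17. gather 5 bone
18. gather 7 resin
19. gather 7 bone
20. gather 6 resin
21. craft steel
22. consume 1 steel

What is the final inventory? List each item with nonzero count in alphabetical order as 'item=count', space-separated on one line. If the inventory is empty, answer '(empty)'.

Answer: arrow=1 bone=14 plank=3 resin=11 sprocket=8

Derivation:
After 1 (gather 3 resin): resin=3
After 2 (gather 2 resin): resin=5
After 3 (craft steel): resin=3 steel=1
After 4 (craft steel): resin=1 steel=2
After 5 (gather 8 flax): flax=8 resin=1 steel=2
After 6 (gather 4 resin): flax=8 resin=5 steel=2
After 7 (consume 2 flax): flax=6 resin=5 steel=2
After 8 (craft sprocket): flax=4 resin=5 sprocket=2 steel=2
After 9 (craft plank): flax=4 plank=3 resin=5 sprocket=2
After 10 (craft arrow): arrow=1 flax=4 plank=3 resin=1 sprocket=2
After 11 (craft sprocket): arrow=1 flax=2 plank=3 resin=1 sprocket=4
After 12 (craft sprocket): arrow=1 plank=3 resin=1 sprocket=6
After 13 (gather 2 flax): arrow=1 flax=2 plank=3 resin=1 sprocket=6
After 14 (craft sprocket): arrow=1 plank=3 resin=1 sprocket=8
After 15 (consume 1 resin): arrow=1 plank=3 sprocket=8
After 16 (gather 2 bone): arrow=1 bone=2 plank=3 sprocket=8
After 17 (gather 5 bone): arrow=1 bone=7 plank=3 sprocket=8
After 18 (gather 7 resin): arrow=1 bone=7 plank=3 resin=7 sprocket=8
After 19 (gather 7 bone): arrow=1 bone=14 plank=3 resin=7 sprocket=8
After 20 (gather 6 resin): arrow=1 bone=14 plank=3 resin=13 sprocket=8
After 21 (craft steel): arrow=1 bone=14 plank=3 resin=11 sprocket=8 steel=1
After 22 (consume 1 steel): arrow=1 bone=14 plank=3 resin=11 sprocket=8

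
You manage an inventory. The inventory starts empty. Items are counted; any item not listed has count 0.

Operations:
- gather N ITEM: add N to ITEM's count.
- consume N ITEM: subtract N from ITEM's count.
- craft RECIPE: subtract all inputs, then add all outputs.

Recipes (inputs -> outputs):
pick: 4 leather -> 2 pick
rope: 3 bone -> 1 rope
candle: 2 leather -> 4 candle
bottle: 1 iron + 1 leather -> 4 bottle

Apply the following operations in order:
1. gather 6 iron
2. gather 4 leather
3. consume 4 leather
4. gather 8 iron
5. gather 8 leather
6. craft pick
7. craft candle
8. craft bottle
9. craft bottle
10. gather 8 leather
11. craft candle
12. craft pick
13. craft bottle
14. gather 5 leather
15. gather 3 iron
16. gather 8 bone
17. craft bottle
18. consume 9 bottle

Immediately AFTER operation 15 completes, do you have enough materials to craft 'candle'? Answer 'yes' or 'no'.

After 1 (gather 6 iron): iron=6
After 2 (gather 4 leather): iron=6 leather=4
After 3 (consume 4 leather): iron=6
After 4 (gather 8 iron): iron=14
After 5 (gather 8 leather): iron=14 leather=8
After 6 (craft pick): iron=14 leather=4 pick=2
After 7 (craft candle): candle=4 iron=14 leather=2 pick=2
After 8 (craft bottle): bottle=4 candle=4 iron=13 leather=1 pick=2
After 9 (craft bottle): bottle=8 candle=4 iron=12 pick=2
After 10 (gather 8 leather): bottle=8 candle=4 iron=12 leather=8 pick=2
After 11 (craft candle): bottle=8 candle=8 iron=12 leather=6 pick=2
After 12 (craft pick): bottle=8 candle=8 iron=12 leather=2 pick=4
After 13 (craft bottle): bottle=12 candle=8 iron=11 leather=1 pick=4
After 14 (gather 5 leather): bottle=12 candle=8 iron=11 leather=6 pick=4
After 15 (gather 3 iron): bottle=12 candle=8 iron=14 leather=6 pick=4

Answer: yes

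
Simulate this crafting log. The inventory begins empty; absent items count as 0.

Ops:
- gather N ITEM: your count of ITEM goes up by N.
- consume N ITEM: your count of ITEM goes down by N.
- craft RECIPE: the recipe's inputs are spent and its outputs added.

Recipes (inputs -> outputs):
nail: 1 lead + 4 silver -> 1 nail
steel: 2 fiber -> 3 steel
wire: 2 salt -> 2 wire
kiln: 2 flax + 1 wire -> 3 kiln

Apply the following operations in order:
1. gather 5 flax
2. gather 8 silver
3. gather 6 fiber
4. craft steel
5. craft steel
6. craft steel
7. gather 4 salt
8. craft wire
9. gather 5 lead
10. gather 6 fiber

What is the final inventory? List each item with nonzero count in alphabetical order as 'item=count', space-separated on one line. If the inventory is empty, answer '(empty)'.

Answer: fiber=6 flax=5 lead=5 salt=2 silver=8 steel=9 wire=2

Derivation:
After 1 (gather 5 flax): flax=5
After 2 (gather 8 silver): flax=5 silver=8
After 3 (gather 6 fiber): fiber=6 flax=5 silver=8
After 4 (craft steel): fiber=4 flax=5 silver=8 steel=3
After 5 (craft steel): fiber=2 flax=5 silver=8 steel=6
After 6 (craft steel): flax=5 silver=8 steel=9
After 7 (gather 4 salt): flax=5 salt=4 silver=8 steel=9
After 8 (craft wire): flax=5 salt=2 silver=8 steel=9 wire=2
After 9 (gather 5 lead): flax=5 lead=5 salt=2 silver=8 steel=9 wire=2
After 10 (gather 6 fiber): fiber=6 flax=5 lead=5 salt=2 silver=8 steel=9 wire=2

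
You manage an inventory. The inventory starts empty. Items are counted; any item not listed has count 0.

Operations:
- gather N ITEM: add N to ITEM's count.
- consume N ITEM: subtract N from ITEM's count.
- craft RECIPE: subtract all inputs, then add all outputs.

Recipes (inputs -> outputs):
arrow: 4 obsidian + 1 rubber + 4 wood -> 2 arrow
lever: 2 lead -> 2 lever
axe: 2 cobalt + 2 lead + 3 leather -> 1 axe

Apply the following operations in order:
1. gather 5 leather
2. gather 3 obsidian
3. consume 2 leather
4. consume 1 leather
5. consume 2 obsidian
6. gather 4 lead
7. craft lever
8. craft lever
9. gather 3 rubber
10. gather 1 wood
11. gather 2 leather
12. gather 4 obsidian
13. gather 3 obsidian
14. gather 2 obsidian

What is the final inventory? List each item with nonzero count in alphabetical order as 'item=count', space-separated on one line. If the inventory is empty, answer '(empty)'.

After 1 (gather 5 leather): leather=5
After 2 (gather 3 obsidian): leather=5 obsidian=3
After 3 (consume 2 leather): leather=3 obsidian=3
After 4 (consume 1 leather): leather=2 obsidian=3
After 5 (consume 2 obsidian): leather=2 obsidian=1
After 6 (gather 4 lead): lead=4 leather=2 obsidian=1
After 7 (craft lever): lead=2 leather=2 lever=2 obsidian=1
After 8 (craft lever): leather=2 lever=4 obsidian=1
After 9 (gather 3 rubber): leather=2 lever=4 obsidian=1 rubber=3
After 10 (gather 1 wood): leather=2 lever=4 obsidian=1 rubber=3 wood=1
After 11 (gather 2 leather): leather=4 lever=4 obsidian=1 rubber=3 wood=1
After 12 (gather 4 obsidian): leather=4 lever=4 obsidian=5 rubber=3 wood=1
After 13 (gather 3 obsidian): leather=4 lever=4 obsidian=8 rubber=3 wood=1
After 14 (gather 2 obsidian): leather=4 lever=4 obsidian=10 rubber=3 wood=1

Answer: leather=4 lever=4 obsidian=10 rubber=3 wood=1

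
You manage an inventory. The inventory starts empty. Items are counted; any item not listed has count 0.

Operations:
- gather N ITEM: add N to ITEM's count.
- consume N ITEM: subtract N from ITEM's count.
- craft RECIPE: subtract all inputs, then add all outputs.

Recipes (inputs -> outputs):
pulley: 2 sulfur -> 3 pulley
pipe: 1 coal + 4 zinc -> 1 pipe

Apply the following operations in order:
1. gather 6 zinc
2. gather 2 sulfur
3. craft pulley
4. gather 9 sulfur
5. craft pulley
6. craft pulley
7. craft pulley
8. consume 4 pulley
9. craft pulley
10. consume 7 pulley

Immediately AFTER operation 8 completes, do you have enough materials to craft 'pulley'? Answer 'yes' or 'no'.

After 1 (gather 6 zinc): zinc=6
After 2 (gather 2 sulfur): sulfur=2 zinc=6
After 3 (craft pulley): pulley=3 zinc=6
After 4 (gather 9 sulfur): pulley=3 sulfur=9 zinc=6
After 5 (craft pulley): pulley=6 sulfur=7 zinc=6
After 6 (craft pulley): pulley=9 sulfur=5 zinc=6
After 7 (craft pulley): pulley=12 sulfur=3 zinc=6
After 8 (consume 4 pulley): pulley=8 sulfur=3 zinc=6

Answer: yes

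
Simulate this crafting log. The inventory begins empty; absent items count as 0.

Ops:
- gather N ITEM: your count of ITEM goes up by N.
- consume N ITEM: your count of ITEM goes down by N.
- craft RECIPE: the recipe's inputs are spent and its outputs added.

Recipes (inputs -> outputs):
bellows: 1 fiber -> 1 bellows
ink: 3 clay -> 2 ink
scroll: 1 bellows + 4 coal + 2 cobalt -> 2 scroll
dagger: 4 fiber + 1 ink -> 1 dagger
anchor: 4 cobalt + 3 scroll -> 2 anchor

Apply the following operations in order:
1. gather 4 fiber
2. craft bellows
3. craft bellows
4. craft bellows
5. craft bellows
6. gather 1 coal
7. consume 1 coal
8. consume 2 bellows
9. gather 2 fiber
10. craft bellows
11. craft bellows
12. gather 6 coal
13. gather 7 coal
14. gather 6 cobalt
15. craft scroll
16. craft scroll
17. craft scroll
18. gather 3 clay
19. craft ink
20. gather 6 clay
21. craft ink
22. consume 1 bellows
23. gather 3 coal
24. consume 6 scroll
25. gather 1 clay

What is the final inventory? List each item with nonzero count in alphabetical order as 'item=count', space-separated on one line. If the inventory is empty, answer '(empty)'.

After 1 (gather 4 fiber): fiber=4
After 2 (craft bellows): bellows=1 fiber=3
After 3 (craft bellows): bellows=2 fiber=2
After 4 (craft bellows): bellows=3 fiber=1
After 5 (craft bellows): bellows=4
After 6 (gather 1 coal): bellows=4 coal=1
After 7 (consume 1 coal): bellows=4
After 8 (consume 2 bellows): bellows=2
After 9 (gather 2 fiber): bellows=2 fiber=2
After 10 (craft bellows): bellows=3 fiber=1
After 11 (craft bellows): bellows=4
After 12 (gather 6 coal): bellows=4 coal=6
After 13 (gather 7 coal): bellows=4 coal=13
After 14 (gather 6 cobalt): bellows=4 coal=13 cobalt=6
After 15 (craft scroll): bellows=3 coal=9 cobalt=4 scroll=2
After 16 (craft scroll): bellows=2 coal=5 cobalt=2 scroll=4
After 17 (craft scroll): bellows=1 coal=1 scroll=6
After 18 (gather 3 clay): bellows=1 clay=3 coal=1 scroll=6
After 19 (craft ink): bellows=1 coal=1 ink=2 scroll=6
After 20 (gather 6 clay): bellows=1 clay=6 coal=1 ink=2 scroll=6
After 21 (craft ink): bellows=1 clay=3 coal=1 ink=4 scroll=6
After 22 (consume 1 bellows): clay=3 coal=1 ink=4 scroll=6
After 23 (gather 3 coal): clay=3 coal=4 ink=4 scroll=6
After 24 (consume 6 scroll): clay=3 coal=4 ink=4
After 25 (gather 1 clay): clay=4 coal=4 ink=4

Answer: clay=4 coal=4 ink=4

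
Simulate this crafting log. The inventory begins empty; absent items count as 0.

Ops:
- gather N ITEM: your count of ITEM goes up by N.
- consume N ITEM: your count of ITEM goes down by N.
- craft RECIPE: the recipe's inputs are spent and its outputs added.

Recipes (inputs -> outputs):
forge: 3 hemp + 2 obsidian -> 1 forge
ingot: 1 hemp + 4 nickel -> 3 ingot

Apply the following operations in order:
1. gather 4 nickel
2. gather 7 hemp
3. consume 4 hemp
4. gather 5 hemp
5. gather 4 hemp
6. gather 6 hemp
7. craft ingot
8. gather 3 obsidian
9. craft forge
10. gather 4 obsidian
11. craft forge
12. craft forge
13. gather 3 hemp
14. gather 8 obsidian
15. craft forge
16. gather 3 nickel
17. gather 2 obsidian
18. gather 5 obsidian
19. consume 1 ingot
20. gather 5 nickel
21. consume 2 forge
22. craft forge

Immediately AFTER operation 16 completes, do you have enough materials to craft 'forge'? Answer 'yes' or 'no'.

After 1 (gather 4 nickel): nickel=4
After 2 (gather 7 hemp): hemp=7 nickel=4
After 3 (consume 4 hemp): hemp=3 nickel=4
After 4 (gather 5 hemp): hemp=8 nickel=4
After 5 (gather 4 hemp): hemp=12 nickel=4
After 6 (gather 6 hemp): hemp=18 nickel=4
After 7 (craft ingot): hemp=17 ingot=3
After 8 (gather 3 obsidian): hemp=17 ingot=3 obsidian=3
After 9 (craft forge): forge=1 hemp=14 ingot=3 obsidian=1
After 10 (gather 4 obsidian): forge=1 hemp=14 ingot=3 obsidian=5
After 11 (craft forge): forge=2 hemp=11 ingot=3 obsidian=3
After 12 (craft forge): forge=3 hemp=8 ingot=3 obsidian=1
After 13 (gather 3 hemp): forge=3 hemp=11 ingot=3 obsidian=1
After 14 (gather 8 obsidian): forge=3 hemp=11 ingot=3 obsidian=9
After 15 (craft forge): forge=4 hemp=8 ingot=3 obsidian=7
After 16 (gather 3 nickel): forge=4 hemp=8 ingot=3 nickel=3 obsidian=7

Answer: yes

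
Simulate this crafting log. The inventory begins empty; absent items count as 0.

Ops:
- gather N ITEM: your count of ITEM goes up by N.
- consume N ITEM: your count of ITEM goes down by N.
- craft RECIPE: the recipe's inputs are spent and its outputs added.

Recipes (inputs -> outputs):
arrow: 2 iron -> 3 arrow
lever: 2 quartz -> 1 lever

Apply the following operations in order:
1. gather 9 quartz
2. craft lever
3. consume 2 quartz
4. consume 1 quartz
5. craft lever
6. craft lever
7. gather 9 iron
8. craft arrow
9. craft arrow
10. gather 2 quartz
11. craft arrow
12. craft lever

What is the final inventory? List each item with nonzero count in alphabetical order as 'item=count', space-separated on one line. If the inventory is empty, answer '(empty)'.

Answer: arrow=9 iron=3 lever=4

Derivation:
After 1 (gather 9 quartz): quartz=9
After 2 (craft lever): lever=1 quartz=7
After 3 (consume 2 quartz): lever=1 quartz=5
After 4 (consume 1 quartz): lever=1 quartz=4
After 5 (craft lever): lever=2 quartz=2
After 6 (craft lever): lever=3
After 7 (gather 9 iron): iron=9 lever=3
After 8 (craft arrow): arrow=3 iron=7 lever=3
After 9 (craft arrow): arrow=6 iron=5 lever=3
After 10 (gather 2 quartz): arrow=6 iron=5 lever=3 quartz=2
After 11 (craft arrow): arrow=9 iron=3 lever=3 quartz=2
After 12 (craft lever): arrow=9 iron=3 lever=4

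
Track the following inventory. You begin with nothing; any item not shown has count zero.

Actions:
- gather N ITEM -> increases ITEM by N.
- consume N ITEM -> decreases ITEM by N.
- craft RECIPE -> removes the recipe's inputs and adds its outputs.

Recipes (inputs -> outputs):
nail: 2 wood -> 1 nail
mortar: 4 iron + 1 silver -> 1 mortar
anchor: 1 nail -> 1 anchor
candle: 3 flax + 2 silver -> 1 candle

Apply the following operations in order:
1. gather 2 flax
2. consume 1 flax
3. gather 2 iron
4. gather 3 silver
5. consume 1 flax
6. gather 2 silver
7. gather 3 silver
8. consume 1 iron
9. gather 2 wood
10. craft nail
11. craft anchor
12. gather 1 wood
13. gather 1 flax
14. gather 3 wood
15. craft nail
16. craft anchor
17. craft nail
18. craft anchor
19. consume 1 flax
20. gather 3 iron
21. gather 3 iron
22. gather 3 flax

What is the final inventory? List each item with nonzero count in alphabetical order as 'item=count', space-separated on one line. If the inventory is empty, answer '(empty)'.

After 1 (gather 2 flax): flax=2
After 2 (consume 1 flax): flax=1
After 3 (gather 2 iron): flax=1 iron=2
After 4 (gather 3 silver): flax=1 iron=2 silver=3
After 5 (consume 1 flax): iron=2 silver=3
After 6 (gather 2 silver): iron=2 silver=5
After 7 (gather 3 silver): iron=2 silver=8
After 8 (consume 1 iron): iron=1 silver=8
After 9 (gather 2 wood): iron=1 silver=8 wood=2
After 10 (craft nail): iron=1 nail=1 silver=8
After 11 (craft anchor): anchor=1 iron=1 silver=8
After 12 (gather 1 wood): anchor=1 iron=1 silver=8 wood=1
After 13 (gather 1 flax): anchor=1 flax=1 iron=1 silver=8 wood=1
After 14 (gather 3 wood): anchor=1 flax=1 iron=1 silver=8 wood=4
After 15 (craft nail): anchor=1 flax=1 iron=1 nail=1 silver=8 wood=2
After 16 (craft anchor): anchor=2 flax=1 iron=1 silver=8 wood=2
After 17 (craft nail): anchor=2 flax=1 iron=1 nail=1 silver=8
After 18 (craft anchor): anchor=3 flax=1 iron=1 silver=8
After 19 (consume 1 flax): anchor=3 iron=1 silver=8
After 20 (gather 3 iron): anchor=3 iron=4 silver=8
After 21 (gather 3 iron): anchor=3 iron=7 silver=8
After 22 (gather 3 flax): anchor=3 flax=3 iron=7 silver=8

Answer: anchor=3 flax=3 iron=7 silver=8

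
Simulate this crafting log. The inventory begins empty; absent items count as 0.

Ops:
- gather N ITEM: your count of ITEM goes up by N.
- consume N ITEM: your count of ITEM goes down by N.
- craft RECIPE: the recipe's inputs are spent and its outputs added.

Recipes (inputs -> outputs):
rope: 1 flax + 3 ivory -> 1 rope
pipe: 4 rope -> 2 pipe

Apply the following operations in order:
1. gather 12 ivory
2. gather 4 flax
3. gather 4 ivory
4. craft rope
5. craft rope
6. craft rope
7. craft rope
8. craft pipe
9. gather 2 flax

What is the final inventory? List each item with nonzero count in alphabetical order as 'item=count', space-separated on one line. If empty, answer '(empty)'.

Answer: flax=2 ivory=4 pipe=2

Derivation:
After 1 (gather 12 ivory): ivory=12
After 2 (gather 4 flax): flax=4 ivory=12
After 3 (gather 4 ivory): flax=4 ivory=16
After 4 (craft rope): flax=3 ivory=13 rope=1
After 5 (craft rope): flax=2 ivory=10 rope=2
After 6 (craft rope): flax=1 ivory=7 rope=3
After 7 (craft rope): ivory=4 rope=4
After 8 (craft pipe): ivory=4 pipe=2
After 9 (gather 2 flax): flax=2 ivory=4 pipe=2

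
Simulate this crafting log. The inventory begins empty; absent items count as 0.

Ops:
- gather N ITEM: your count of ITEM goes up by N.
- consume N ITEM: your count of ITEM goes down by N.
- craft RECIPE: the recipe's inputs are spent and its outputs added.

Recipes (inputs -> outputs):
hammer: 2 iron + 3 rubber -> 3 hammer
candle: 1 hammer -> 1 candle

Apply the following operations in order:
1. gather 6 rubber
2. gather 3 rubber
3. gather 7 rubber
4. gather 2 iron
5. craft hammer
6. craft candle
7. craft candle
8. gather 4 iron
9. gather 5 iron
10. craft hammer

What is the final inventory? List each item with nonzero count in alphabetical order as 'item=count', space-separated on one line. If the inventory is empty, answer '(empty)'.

Answer: candle=2 hammer=4 iron=7 rubber=10

Derivation:
After 1 (gather 6 rubber): rubber=6
After 2 (gather 3 rubber): rubber=9
After 3 (gather 7 rubber): rubber=16
After 4 (gather 2 iron): iron=2 rubber=16
After 5 (craft hammer): hammer=3 rubber=13
After 6 (craft candle): candle=1 hammer=2 rubber=13
After 7 (craft candle): candle=2 hammer=1 rubber=13
After 8 (gather 4 iron): candle=2 hammer=1 iron=4 rubber=13
After 9 (gather 5 iron): candle=2 hammer=1 iron=9 rubber=13
After 10 (craft hammer): candle=2 hammer=4 iron=7 rubber=10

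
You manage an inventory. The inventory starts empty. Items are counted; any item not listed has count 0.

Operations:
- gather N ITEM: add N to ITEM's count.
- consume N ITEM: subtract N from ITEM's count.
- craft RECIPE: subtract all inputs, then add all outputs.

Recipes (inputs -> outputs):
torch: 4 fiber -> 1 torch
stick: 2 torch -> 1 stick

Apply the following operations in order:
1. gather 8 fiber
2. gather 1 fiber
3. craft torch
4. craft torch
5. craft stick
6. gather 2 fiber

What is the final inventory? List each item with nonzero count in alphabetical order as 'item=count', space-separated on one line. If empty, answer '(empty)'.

Answer: fiber=3 stick=1

Derivation:
After 1 (gather 8 fiber): fiber=8
After 2 (gather 1 fiber): fiber=9
After 3 (craft torch): fiber=5 torch=1
After 4 (craft torch): fiber=1 torch=2
After 5 (craft stick): fiber=1 stick=1
After 6 (gather 2 fiber): fiber=3 stick=1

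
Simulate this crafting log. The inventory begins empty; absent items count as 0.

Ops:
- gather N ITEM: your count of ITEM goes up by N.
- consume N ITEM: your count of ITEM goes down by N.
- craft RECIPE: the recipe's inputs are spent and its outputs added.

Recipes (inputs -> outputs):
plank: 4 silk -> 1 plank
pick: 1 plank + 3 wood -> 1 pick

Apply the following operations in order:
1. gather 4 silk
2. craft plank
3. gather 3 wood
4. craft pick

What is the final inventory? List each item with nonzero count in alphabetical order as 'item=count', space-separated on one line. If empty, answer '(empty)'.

After 1 (gather 4 silk): silk=4
After 2 (craft plank): plank=1
After 3 (gather 3 wood): plank=1 wood=3
After 4 (craft pick): pick=1

Answer: pick=1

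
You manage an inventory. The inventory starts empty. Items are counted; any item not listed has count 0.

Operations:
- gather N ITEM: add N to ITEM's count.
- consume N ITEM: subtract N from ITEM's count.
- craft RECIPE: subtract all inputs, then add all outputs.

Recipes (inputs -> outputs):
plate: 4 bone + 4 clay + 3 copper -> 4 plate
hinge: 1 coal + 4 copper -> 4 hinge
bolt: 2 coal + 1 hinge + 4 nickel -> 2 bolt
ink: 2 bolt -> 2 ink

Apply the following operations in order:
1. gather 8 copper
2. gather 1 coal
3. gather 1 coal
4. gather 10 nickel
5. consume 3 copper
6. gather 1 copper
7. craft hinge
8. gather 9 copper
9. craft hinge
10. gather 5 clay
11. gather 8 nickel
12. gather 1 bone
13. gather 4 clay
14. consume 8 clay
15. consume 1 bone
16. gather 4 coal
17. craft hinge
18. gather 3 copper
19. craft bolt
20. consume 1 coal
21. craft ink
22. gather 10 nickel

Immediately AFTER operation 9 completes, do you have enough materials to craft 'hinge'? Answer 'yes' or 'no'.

Answer: no

Derivation:
After 1 (gather 8 copper): copper=8
After 2 (gather 1 coal): coal=1 copper=8
After 3 (gather 1 coal): coal=2 copper=8
After 4 (gather 10 nickel): coal=2 copper=8 nickel=10
After 5 (consume 3 copper): coal=2 copper=5 nickel=10
After 6 (gather 1 copper): coal=2 copper=6 nickel=10
After 7 (craft hinge): coal=1 copper=2 hinge=4 nickel=10
After 8 (gather 9 copper): coal=1 copper=11 hinge=4 nickel=10
After 9 (craft hinge): copper=7 hinge=8 nickel=10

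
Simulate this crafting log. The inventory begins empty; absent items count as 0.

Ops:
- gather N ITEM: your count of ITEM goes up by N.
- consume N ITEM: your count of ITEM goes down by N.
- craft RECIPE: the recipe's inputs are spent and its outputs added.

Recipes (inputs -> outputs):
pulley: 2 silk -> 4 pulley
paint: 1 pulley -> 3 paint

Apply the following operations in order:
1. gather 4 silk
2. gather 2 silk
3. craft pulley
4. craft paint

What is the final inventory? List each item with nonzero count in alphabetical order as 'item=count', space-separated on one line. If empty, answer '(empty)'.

After 1 (gather 4 silk): silk=4
After 2 (gather 2 silk): silk=6
After 3 (craft pulley): pulley=4 silk=4
After 4 (craft paint): paint=3 pulley=3 silk=4

Answer: paint=3 pulley=3 silk=4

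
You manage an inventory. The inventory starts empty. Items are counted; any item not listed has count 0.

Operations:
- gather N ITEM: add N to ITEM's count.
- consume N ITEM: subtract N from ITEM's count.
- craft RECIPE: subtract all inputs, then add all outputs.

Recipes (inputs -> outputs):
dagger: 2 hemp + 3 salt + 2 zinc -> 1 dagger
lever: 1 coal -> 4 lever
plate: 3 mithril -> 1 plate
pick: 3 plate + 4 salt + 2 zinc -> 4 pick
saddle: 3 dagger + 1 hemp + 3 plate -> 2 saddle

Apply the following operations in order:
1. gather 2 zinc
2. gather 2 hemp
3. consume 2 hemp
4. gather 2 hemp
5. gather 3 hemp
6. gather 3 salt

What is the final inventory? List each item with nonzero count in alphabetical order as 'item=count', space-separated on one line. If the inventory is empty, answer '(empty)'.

After 1 (gather 2 zinc): zinc=2
After 2 (gather 2 hemp): hemp=2 zinc=2
After 3 (consume 2 hemp): zinc=2
After 4 (gather 2 hemp): hemp=2 zinc=2
After 5 (gather 3 hemp): hemp=5 zinc=2
After 6 (gather 3 salt): hemp=5 salt=3 zinc=2

Answer: hemp=5 salt=3 zinc=2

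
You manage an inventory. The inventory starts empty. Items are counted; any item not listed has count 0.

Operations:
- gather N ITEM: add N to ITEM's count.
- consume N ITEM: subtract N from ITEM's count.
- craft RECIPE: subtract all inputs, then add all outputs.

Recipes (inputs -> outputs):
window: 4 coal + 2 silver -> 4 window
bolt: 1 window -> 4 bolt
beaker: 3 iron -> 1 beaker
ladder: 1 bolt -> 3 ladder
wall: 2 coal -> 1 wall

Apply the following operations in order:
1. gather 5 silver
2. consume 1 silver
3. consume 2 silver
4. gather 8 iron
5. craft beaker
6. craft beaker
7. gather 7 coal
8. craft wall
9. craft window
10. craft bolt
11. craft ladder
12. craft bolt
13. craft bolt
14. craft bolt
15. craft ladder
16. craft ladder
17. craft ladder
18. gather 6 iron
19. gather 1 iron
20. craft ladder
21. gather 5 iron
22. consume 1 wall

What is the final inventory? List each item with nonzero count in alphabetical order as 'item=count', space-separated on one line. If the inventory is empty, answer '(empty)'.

After 1 (gather 5 silver): silver=5
After 2 (consume 1 silver): silver=4
After 3 (consume 2 silver): silver=2
After 4 (gather 8 iron): iron=8 silver=2
After 5 (craft beaker): beaker=1 iron=5 silver=2
After 6 (craft beaker): beaker=2 iron=2 silver=2
After 7 (gather 7 coal): beaker=2 coal=7 iron=2 silver=2
After 8 (craft wall): beaker=2 coal=5 iron=2 silver=2 wall=1
After 9 (craft window): beaker=2 coal=1 iron=2 wall=1 window=4
After 10 (craft bolt): beaker=2 bolt=4 coal=1 iron=2 wall=1 window=3
After 11 (craft ladder): beaker=2 bolt=3 coal=1 iron=2 ladder=3 wall=1 window=3
After 12 (craft bolt): beaker=2 bolt=7 coal=1 iron=2 ladder=3 wall=1 window=2
After 13 (craft bolt): beaker=2 bolt=11 coal=1 iron=2 ladder=3 wall=1 window=1
After 14 (craft bolt): beaker=2 bolt=15 coal=1 iron=2 ladder=3 wall=1
After 15 (craft ladder): beaker=2 bolt=14 coal=1 iron=2 ladder=6 wall=1
After 16 (craft ladder): beaker=2 bolt=13 coal=1 iron=2 ladder=9 wall=1
After 17 (craft ladder): beaker=2 bolt=12 coal=1 iron=2 ladder=12 wall=1
After 18 (gather 6 iron): beaker=2 bolt=12 coal=1 iron=8 ladder=12 wall=1
After 19 (gather 1 iron): beaker=2 bolt=12 coal=1 iron=9 ladder=12 wall=1
After 20 (craft ladder): beaker=2 bolt=11 coal=1 iron=9 ladder=15 wall=1
After 21 (gather 5 iron): beaker=2 bolt=11 coal=1 iron=14 ladder=15 wall=1
After 22 (consume 1 wall): beaker=2 bolt=11 coal=1 iron=14 ladder=15

Answer: beaker=2 bolt=11 coal=1 iron=14 ladder=15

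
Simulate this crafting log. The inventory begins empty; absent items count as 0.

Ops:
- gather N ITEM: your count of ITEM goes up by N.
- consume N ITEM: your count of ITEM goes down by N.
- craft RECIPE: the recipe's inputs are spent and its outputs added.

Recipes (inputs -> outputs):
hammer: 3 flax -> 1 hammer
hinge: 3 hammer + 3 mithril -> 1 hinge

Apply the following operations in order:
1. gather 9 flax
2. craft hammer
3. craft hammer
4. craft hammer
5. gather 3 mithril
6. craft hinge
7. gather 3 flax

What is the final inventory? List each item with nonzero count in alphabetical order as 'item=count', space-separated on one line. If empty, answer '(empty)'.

After 1 (gather 9 flax): flax=9
After 2 (craft hammer): flax=6 hammer=1
After 3 (craft hammer): flax=3 hammer=2
After 4 (craft hammer): hammer=3
After 5 (gather 3 mithril): hammer=3 mithril=3
After 6 (craft hinge): hinge=1
After 7 (gather 3 flax): flax=3 hinge=1

Answer: flax=3 hinge=1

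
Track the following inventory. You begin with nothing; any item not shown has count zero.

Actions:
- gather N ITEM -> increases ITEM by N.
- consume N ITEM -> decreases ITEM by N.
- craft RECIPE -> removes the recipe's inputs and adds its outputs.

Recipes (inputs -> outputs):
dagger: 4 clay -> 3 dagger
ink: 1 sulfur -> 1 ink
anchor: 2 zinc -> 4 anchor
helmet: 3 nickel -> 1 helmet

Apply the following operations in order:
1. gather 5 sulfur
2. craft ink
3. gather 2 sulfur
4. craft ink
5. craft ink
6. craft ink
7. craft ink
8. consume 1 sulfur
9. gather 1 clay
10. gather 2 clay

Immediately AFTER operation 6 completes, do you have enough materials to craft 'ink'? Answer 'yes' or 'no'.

Answer: yes

Derivation:
After 1 (gather 5 sulfur): sulfur=5
After 2 (craft ink): ink=1 sulfur=4
After 3 (gather 2 sulfur): ink=1 sulfur=6
After 4 (craft ink): ink=2 sulfur=5
After 5 (craft ink): ink=3 sulfur=4
After 6 (craft ink): ink=4 sulfur=3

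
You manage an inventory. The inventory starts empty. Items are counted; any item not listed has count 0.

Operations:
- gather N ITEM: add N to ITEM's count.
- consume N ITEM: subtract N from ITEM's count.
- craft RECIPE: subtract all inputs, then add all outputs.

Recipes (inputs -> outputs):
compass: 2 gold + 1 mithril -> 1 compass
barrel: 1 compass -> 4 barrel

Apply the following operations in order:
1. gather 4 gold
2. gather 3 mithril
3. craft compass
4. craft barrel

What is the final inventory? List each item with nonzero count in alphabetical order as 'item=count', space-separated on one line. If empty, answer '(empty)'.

After 1 (gather 4 gold): gold=4
After 2 (gather 3 mithril): gold=4 mithril=3
After 3 (craft compass): compass=1 gold=2 mithril=2
After 4 (craft barrel): barrel=4 gold=2 mithril=2

Answer: barrel=4 gold=2 mithril=2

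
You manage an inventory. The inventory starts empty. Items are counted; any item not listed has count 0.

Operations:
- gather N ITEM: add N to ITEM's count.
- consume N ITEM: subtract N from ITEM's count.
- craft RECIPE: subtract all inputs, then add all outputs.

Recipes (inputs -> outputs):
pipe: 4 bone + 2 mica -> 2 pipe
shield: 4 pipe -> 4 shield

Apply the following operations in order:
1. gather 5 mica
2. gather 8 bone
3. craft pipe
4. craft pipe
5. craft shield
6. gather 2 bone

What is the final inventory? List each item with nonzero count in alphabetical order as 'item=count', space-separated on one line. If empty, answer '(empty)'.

Answer: bone=2 mica=1 shield=4

Derivation:
After 1 (gather 5 mica): mica=5
After 2 (gather 8 bone): bone=8 mica=5
After 3 (craft pipe): bone=4 mica=3 pipe=2
After 4 (craft pipe): mica=1 pipe=4
After 5 (craft shield): mica=1 shield=4
After 6 (gather 2 bone): bone=2 mica=1 shield=4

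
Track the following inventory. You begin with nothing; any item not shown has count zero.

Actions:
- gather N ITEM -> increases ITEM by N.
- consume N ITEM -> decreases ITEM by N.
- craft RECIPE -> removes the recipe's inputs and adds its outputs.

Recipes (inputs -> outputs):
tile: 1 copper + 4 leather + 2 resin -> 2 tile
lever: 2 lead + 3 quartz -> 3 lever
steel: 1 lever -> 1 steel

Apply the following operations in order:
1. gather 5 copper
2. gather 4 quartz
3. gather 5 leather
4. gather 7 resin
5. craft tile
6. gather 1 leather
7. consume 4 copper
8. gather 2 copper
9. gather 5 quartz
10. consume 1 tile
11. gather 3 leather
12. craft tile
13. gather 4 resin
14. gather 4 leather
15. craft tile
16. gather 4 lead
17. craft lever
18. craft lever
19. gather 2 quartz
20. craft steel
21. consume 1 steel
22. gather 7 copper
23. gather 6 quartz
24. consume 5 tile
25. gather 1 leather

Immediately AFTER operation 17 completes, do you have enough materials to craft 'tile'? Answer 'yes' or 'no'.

Answer: no

Derivation:
After 1 (gather 5 copper): copper=5
After 2 (gather 4 quartz): copper=5 quartz=4
After 3 (gather 5 leather): copper=5 leather=5 quartz=4
After 4 (gather 7 resin): copper=5 leather=5 quartz=4 resin=7
After 5 (craft tile): copper=4 leather=1 quartz=4 resin=5 tile=2
After 6 (gather 1 leather): copper=4 leather=2 quartz=4 resin=5 tile=2
After 7 (consume 4 copper): leather=2 quartz=4 resin=5 tile=2
After 8 (gather 2 copper): copper=2 leather=2 quartz=4 resin=5 tile=2
After 9 (gather 5 quartz): copper=2 leather=2 quartz=9 resin=5 tile=2
After 10 (consume 1 tile): copper=2 leather=2 quartz=9 resin=5 tile=1
After 11 (gather 3 leather): copper=2 leather=5 quartz=9 resin=5 tile=1
After 12 (craft tile): copper=1 leather=1 quartz=9 resin=3 tile=3
After 13 (gather 4 resin): copper=1 leather=1 quartz=9 resin=7 tile=3
After 14 (gather 4 leather): copper=1 leather=5 quartz=9 resin=7 tile=3
After 15 (craft tile): leather=1 quartz=9 resin=5 tile=5
After 16 (gather 4 lead): lead=4 leather=1 quartz=9 resin=5 tile=5
After 17 (craft lever): lead=2 leather=1 lever=3 quartz=6 resin=5 tile=5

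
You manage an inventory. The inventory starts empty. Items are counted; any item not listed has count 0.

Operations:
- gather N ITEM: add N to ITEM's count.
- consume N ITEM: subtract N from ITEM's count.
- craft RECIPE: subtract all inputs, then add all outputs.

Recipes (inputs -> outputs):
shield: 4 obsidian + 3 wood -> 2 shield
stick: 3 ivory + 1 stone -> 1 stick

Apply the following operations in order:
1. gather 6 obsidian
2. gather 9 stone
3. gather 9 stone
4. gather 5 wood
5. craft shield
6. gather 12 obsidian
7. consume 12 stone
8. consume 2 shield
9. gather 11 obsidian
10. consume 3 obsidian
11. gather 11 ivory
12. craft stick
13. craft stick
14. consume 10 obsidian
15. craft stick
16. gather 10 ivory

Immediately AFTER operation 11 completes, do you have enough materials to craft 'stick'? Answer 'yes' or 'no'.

Answer: yes

Derivation:
After 1 (gather 6 obsidian): obsidian=6
After 2 (gather 9 stone): obsidian=6 stone=9
After 3 (gather 9 stone): obsidian=6 stone=18
After 4 (gather 5 wood): obsidian=6 stone=18 wood=5
After 5 (craft shield): obsidian=2 shield=2 stone=18 wood=2
After 6 (gather 12 obsidian): obsidian=14 shield=2 stone=18 wood=2
After 7 (consume 12 stone): obsidian=14 shield=2 stone=6 wood=2
After 8 (consume 2 shield): obsidian=14 stone=6 wood=2
After 9 (gather 11 obsidian): obsidian=25 stone=6 wood=2
After 10 (consume 3 obsidian): obsidian=22 stone=6 wood=2
After 11 (gather 11 ivory): ivory=11 obsidian=22 stone=6 wood=2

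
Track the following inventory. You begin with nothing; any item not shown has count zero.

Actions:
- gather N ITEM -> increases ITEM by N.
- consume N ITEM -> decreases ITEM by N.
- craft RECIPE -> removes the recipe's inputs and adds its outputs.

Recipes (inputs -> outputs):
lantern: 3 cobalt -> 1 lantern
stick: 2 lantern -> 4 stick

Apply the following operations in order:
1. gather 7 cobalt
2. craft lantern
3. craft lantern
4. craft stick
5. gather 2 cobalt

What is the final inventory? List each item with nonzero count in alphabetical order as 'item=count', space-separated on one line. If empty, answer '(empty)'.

Answer: cobalt=3 stick=4

Derivation:
After 1 (gather 7 cobalt): cobalt=7
After 2 (craft lantern): cobalt=4 lantern=1
After 3 (craft lantern): cobalt=1 lantern=2
After 4 (craft stick): cobalt=1 stick=4
After 5 (gather 2 cobalt): cobalt=3 stick=4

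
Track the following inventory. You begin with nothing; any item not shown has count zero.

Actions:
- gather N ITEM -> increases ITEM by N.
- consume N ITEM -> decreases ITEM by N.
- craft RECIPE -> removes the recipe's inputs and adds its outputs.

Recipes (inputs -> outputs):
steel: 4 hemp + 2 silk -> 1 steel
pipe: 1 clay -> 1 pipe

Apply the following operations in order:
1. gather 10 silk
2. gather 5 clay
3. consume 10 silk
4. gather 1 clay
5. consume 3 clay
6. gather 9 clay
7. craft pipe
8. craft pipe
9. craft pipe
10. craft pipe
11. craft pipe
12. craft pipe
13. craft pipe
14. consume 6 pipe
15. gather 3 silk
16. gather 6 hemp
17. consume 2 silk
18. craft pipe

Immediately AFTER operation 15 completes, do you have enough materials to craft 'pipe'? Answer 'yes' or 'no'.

After 1 (gather 10 silk): silk=10
After 2 (gather 5 clay): clay=5 silk=10
After 3 (consume 10 silk): clay=5
After 4 (gather 1 clay): clay=6
After 5 (consume 3 clay): clay=3
After 6 (gather 9 clay): clay=12
After 7 (craft pipe): clay=11 pipe=1
After 8 (craft pipe): clay=10 pipe=2
After 9 (craft pipe): clay=9 pipe=3
After 10 (craft pipe): clay=8 pipe=4
After 11 (craft pipe): clay=7 pipe=5
After 12 (craft pipe): clay=6 pipe=6
After 13 (craft pipe): clay=5 pipe=7
After 14 (consume 6 pipe): clay=5 pipe=1
After 15 (gather 3 silk): clay=5 pipe=1 silk=3

Answer: yes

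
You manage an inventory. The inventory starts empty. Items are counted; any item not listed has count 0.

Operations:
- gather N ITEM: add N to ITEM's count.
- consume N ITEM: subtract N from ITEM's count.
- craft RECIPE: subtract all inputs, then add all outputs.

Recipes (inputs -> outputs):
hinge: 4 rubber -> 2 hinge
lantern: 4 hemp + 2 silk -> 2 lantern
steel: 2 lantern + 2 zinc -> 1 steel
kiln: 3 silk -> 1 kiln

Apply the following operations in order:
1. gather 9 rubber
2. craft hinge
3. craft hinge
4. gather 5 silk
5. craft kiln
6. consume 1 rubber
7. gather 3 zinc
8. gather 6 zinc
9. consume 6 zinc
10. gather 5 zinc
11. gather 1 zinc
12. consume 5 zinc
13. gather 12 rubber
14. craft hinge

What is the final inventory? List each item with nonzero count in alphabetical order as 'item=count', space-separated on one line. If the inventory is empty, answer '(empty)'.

Answer: hinge=6 kiln=1 rubber=8 silk=2 zinc=4

Derivation:
After 1 (gather 9 rubber): rubber=9
After 2 (craft hinge): hinge=2 rubber=5
After 3 (craft hinge): hinge=4 rubber=1
After 4 (gather 5 silk): hinge=4 rubber=1 silk=5
After 5 (craft kiln): hinge=4 kiln=1 rubber=1 silk=2
After 6 (consume 1 rubber): hinge=4 kiln=1 silk=2
After 7 (gather 3 zinc): hinge=4 kiln=1 silk=2 zinc=3
After 8 (gather 6 zinc): hinge=4 kiln=1 silk=2 zinc=9
After 9 (consume 6 zinc): hinge=4 kiln=1 silk=2 zinc=3
After 10 (gather 5 zinc): hinge=4 kiln=1 silk=2 zinc=8
After 11 (gather 1 zinc): hinge=4 kiln=1 silk=2 zinc=9
After 12 (consume 5 zinc): hinge=4 kiln=1 silk=2 zinc=4
After 13 (gather 12 rubber): hinge=4 kiln=1 rubber=12 silk=2 zinc=4
After 14 (craft hinge): hinge=6 kiln=1 rubber=8 silk=2 zinc=4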